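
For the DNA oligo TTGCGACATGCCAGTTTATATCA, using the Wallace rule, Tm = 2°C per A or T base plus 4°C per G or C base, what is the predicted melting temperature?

64°C

Base counts: C=5, G=4, A=6, T=8
A+T = 14, G+C = 9
Tm = 2(14) + 4(9) = 28 + 36 = 64°C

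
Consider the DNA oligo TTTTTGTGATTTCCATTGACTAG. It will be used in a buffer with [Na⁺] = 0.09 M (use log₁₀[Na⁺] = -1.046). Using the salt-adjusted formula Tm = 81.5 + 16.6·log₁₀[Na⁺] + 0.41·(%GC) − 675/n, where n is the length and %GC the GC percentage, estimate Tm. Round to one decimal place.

Length n = 23. Counting bases: C=3, G=4, T=12, A=4
G+C = 7, so %GC = 7/23 × 100 = 30.435%
Salt term: 16.6 × (-1.046) = -17.364
GC term: 0.41 × 30.435 = 12.478; length term: −675/23 = −29.348
Tm = 81.5 + (-17.364) + 12.478 − 29.348 = 47.266 → 47.3°C

47.3°C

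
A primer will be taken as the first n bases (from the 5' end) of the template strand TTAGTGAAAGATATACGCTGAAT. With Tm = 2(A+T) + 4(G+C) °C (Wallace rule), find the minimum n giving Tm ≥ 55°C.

First 20 bases: TTAGTGAAAGATATACGCTG → Tm = 54°C (< 55°C)
First 21 bases: TTAGTGAAAGATATACGCTGA → Tm = 56°C (≥ 55°C)
Each additional base adds 2°C (A/T) or 4°C (G/C), so Tm is non-decreasing in n; n = 21 is the first length to reach 55°C.

n = 21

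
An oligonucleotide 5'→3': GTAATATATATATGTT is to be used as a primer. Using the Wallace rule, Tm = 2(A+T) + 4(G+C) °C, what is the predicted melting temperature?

A=6, T=8, C=0, G=2
A+T = 14, G+C = 2
Tm = 2(14) + 4(2) = 28 + 8 = 36°C

36°C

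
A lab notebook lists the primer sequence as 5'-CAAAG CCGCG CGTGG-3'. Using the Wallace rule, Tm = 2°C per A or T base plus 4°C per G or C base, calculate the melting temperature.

52°C

Counting bases: T=1, C=5, A=3, G=6
AT pairs contribute 4, GC pairs contribute 11.
Tm = 4·11 + 2·4 = 44 + 8 = 52°C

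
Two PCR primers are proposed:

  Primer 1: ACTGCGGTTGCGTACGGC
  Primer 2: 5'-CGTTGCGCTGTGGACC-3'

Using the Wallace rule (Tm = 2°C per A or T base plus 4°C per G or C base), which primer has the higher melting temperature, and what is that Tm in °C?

Primer 1: A+T=6, G+C=12 → Tm = 2(6)+4(12) = 60°C
Primer 2: A+T=5, G+C=11 → Tm = 2(5)+4(11) = 54°C
60°C vs 54°C → primer 1 is higher.

Primer 1, 60°C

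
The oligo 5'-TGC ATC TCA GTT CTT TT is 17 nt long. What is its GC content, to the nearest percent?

35%

Base counts: A=2, C=4, T=9, G=2
G+C = 2 + 4 = 6 out of 17 bases
%GC = 6/17 × 100 = 35.29% ≈ 35%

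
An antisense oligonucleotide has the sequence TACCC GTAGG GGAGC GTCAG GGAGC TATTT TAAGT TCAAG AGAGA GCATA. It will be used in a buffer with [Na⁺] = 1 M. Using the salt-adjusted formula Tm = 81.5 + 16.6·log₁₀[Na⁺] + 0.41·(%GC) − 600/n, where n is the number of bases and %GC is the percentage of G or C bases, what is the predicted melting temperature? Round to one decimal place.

89.2°C

Length n = 50. G=16, C=8, T=11, A=15
G+C = 24, so %GC = 24/50 × 100 = 48%
Salt term: 16.6 × (0) = 0
GC term: 0.41 × 48 = 19.68; length term: −600/50 = −12
Tm = 81.5 + (0) + 19.68 − 12 = 89.18 → 89.2°C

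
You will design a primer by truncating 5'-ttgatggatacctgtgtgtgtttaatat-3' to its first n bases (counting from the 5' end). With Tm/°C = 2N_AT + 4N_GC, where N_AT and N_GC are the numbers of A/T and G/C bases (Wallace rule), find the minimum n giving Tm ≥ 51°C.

First 17 bases: TTGATGGATACCTGTGT → Tm = 48°C (< 51°C)
First 18 bases: TTGATGGATACCTGTGTG → Tm = 52°C (≥ 51°C)
Each additional base adds 2°C (A/T) or 4°C (G/C), so Tm is non-decreasing in n; n = 18 is the first length to reach 51°C.

n = 18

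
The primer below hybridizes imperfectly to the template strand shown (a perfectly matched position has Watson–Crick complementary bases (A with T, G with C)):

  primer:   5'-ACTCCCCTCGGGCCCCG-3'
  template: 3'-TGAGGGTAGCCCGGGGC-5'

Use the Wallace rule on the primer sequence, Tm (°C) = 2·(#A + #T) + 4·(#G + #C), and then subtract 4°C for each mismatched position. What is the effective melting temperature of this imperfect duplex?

58°C

Primer base counts: A=1, T=2, G=4, C=10 → A+T=3, G+C=14
Perfect-match Tm = 2(3) + 4(14) = 6 + 56 = 62°C
Mismatches (positions where the bases are not complementary): 1 (at position 7)
Effective Tm = 62 − 1×4 = 62 − 4 = 58°C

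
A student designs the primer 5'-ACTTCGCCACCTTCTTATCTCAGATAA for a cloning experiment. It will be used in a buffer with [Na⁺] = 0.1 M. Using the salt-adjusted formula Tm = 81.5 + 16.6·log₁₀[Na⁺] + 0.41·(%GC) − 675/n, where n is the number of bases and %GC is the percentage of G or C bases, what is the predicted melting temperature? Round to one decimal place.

Length n = 27. C=9, G=2, A=7, T=9
G+C = 11, so %GC = 11/27 × 100 = 40.741%
Salt term: 16.6 × (-1) = -16.6
GC term: 0.41 × 40.741 = 16.704; length term: −675/27 = −25
Tm = 81.5 + (-16.6) + 16.704 − 25 = 56.604 → 56.6°C

56.6°C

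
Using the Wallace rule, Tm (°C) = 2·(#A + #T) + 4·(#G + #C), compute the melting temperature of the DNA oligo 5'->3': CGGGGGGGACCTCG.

Base counts: T=1, A=1, C=4, G=8
AT pairs contribute 2, GC pairs contribute 12.
Tm = 2×2 + 4×12 = 52°C

52°C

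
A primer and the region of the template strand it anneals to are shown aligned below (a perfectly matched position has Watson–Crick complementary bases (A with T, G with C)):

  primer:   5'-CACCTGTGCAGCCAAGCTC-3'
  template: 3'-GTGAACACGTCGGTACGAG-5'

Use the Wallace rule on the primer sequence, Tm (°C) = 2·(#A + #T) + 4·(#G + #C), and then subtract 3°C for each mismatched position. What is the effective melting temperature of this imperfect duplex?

56°C

Primer base counts: A=4, T=3, G=4, C=8 → A+T=7, G+C=12
Perfect-match Tm = 2(7) + 4(12) = 14 + 48 = 62°C
Mismatches (positions where the bases are not complementary): 2 (at positions 4, 15)
Effective Tm = 62 − 2×3 = 62 − 6 = 56°C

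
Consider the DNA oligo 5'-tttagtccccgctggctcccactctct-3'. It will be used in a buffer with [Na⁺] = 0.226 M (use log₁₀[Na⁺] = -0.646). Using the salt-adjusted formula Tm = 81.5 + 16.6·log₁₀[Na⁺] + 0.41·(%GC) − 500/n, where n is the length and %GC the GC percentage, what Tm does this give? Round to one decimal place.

Length n = 27. Scanning the sequence gives G=4, A=2, C=12, T=9.
G+C = 16, so %GC = 16/27 × 100 = 59.259%
Salt term: 16.6 × (-0.646) = -10.724
GC term: 0.41 × 59.259 = 24.296; length term: −500/27 = −18.519
Tm = 81.5 + (-10.724) + 24.296 − 18.519 = 76.553 → 76.6°C

76.6°C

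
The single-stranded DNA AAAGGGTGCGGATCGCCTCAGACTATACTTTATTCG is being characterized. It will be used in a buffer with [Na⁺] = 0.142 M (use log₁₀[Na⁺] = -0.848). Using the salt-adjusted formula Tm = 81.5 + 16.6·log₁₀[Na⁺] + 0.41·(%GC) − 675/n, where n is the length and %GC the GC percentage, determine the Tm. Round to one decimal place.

Length n = 36. Counting bases: T=10, C=8, G=9, A=9
G+C = 17, so %GC = 17/36 × 100 = 47.222%
Salt term: 16.6 × (-0.848) = -14.077
GC term: 0.41 × 47.222 = 19.361; length term: −675/36 = −18.75
Tm = 81.5 + (-14.077) + 19.361 − 18.75 = 68.034 → 68.0°C

68.0°C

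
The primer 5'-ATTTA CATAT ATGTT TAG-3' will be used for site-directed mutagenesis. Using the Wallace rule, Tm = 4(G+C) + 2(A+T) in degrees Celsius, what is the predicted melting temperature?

Counting bases: T=9, A=6, C=1, G=2
AT pairs contribute 15, GC pairs contribute 3.
Tm = 2(15) + 4(3) = 30 + 12 = 42°C

42°C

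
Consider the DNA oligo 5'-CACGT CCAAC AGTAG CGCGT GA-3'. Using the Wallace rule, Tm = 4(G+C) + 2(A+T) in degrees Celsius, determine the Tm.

70°C

C=7, A=6, T=3, G=6
AT pairs contribute 9, GC pairs contribute 13.
Tm = 2(9) + 4(13) = 18 + 52 = 70°C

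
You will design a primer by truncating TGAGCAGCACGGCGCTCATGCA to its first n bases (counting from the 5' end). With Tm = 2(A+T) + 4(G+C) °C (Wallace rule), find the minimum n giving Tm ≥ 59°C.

n = 18

First 17 bases: TGAGCAGCACGGCGCTC → Tm = 58°C (< 59°C)
First 18 bases: TGAGCAGCACGGCGCTCA → Tm = 60°C (≥ 59°C)
Since every base adds ≥2°C, Tm only increases with n, so the threshold is first crossed at n = 18.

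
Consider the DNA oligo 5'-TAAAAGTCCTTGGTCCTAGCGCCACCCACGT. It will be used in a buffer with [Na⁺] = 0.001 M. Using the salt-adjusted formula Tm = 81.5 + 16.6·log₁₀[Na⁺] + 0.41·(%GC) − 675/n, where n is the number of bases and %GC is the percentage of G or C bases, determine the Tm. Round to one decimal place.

32.4°C

Length n = 31. Base counts: T=7, C=11, G=6, A=7
G+C = 17, so %GC = 17/31 × 100 = 54.839%
Salt term: 16.6 × (-3) = -49.8
GC term: 0.41 × 54.839 = 22.484; length term: −675/31 = −21.774
Tm = 81.5 + (-49.8) + 22.484 − 21.774 = 32.41 → 32.4°C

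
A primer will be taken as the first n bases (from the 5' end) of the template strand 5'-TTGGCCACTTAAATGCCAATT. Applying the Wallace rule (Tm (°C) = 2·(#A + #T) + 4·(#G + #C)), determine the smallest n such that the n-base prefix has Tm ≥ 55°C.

n = 20

First 19 bases: TTGGCCACTTAAATGCCAA → Tm = 54°C (< 55°C)
First 20 bases: TTGGCCACTTAAATGCCAAT → Tm = 56°C (≥ 55°C)
Since every base adds ≥2°C, Tm only increases with n, so the threshold is first crossed at n = 20.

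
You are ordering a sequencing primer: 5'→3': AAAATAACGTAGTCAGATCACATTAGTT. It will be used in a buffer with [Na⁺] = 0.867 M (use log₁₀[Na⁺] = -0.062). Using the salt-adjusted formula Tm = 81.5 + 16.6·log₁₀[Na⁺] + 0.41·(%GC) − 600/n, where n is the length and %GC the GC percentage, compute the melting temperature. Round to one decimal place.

Length n = 28. Base counts: G=4, A=12, C=4, T=8
G+C = 8, so %GC = 8/28 × 100 = 28.571%
Salt term: 16.6 × (-0.062) = -1.029
GC term: 0.41 × 28.571 = 11.714; length term: −600/28 = −21.429
Tm = 81.5 + (-1.029) + 11.714 − 21.429 = 70.756 → 70.8°C

70.8°C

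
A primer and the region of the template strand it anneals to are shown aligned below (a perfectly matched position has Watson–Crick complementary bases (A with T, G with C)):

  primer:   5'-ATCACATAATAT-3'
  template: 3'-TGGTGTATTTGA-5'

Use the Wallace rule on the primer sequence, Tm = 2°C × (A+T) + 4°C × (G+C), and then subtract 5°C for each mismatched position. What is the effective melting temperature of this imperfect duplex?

Primer base counts: A=6, T=4, G=0, C=2 → A+T=10, G+C=2
Perfect-match Tm = 2(10) + 4(2) = 20 + 8 = 28°C
Mismatches (positions where the bases are not complementary): 3 (at positions 2, 10, 11)
Effective Tm = 28 − 3×5 = 28 − 15 = 13°C

13°C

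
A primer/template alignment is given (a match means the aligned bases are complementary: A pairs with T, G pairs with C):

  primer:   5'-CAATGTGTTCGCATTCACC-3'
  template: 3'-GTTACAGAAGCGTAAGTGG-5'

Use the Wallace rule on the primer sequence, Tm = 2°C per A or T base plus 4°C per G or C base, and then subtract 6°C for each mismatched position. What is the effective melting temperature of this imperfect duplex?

50°C

Primer base counts: A=4, T=6, G=3, C=6 → A+T=10, G+C=9
Perfect-match Tm = 2(10) + 4(9) = 20 + 36 = 56°C
Mismatches (positions where the bases are not complementary): 1 (at position 7)
Effective Tm = 56 − 1×6 = 56 − 6 = 50°C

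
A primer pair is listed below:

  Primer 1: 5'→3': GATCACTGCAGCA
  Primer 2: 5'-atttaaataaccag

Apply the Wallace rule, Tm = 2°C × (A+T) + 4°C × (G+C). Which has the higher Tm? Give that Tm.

Primer 1: A+T=6, G+C=7 → Tm = 2(6)+4(7) = 40°C
Primer 2: A+T=11, G+C=3 → Tm = 2(11)+4(3) = 34°C
40°C vs 34°C → primer 1 is higher.

Primer 1, 40°C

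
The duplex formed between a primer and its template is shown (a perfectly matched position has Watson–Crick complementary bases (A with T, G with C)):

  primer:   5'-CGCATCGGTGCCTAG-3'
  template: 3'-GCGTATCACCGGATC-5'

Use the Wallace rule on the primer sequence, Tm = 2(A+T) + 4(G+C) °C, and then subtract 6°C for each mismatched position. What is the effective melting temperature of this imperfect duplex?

32°C

Primer base counts: A=2, T=3, G=5, C=5 → A+T=5, G+C=10
Perfect-match Tm = 2(5) + 4(10) = 10 + 40 = 50°C
Mismatches (positions where the bases are not complementary): 3 (at positions 6, 8, 9)
Effective Tm = 50 − 3×6 = 50 − 18 = 32°C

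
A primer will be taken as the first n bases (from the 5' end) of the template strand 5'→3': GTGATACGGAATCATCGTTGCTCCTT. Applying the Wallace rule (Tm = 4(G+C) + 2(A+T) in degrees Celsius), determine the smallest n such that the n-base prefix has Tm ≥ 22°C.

n = 8

First 7 bases: GTGATAC → Tm = 20°C (< 22°C)
First 8 bases: GTGATACG → Tm = 24°C (≥ 22°C)
Since every base adds ≥2°C, Tm only increases with n, so the threshold is first crossed at n = 8.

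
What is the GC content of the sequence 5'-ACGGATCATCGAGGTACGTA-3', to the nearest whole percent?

50%

C=4, G=6, A=6, T=4
G+C = 6 + 4 = 10 out of 20 bases
%GC = 10/20 × 100 = 50% ≈ 50%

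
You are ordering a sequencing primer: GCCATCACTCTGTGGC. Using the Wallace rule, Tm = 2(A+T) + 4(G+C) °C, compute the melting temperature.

52°C

C=6, A=2, G=4, T=4
A+T = 6, G+C = 10
Tm = 4·10 + 2·6 = 40 + 12 = 52°C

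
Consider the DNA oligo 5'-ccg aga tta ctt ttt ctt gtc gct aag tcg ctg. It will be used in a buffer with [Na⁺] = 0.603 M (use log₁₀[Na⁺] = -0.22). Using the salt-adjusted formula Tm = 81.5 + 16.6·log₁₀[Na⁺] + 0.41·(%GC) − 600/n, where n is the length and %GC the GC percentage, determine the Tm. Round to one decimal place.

Length n = 33. Counting bases: T=13, A=5, C=8, G=7
G+C = 15, so %GC = 15/33 × 100 = 45.455%
Salt term: 16.6 × (-0.22) = -3.652
GC term: 0.41 × 45.455 = 18.637; length term: −600/33 = −18.182
Tm = 81.5 + (-3.652) + 18.637 − 18.182 = 78.303 → 78.3°C

78.3°C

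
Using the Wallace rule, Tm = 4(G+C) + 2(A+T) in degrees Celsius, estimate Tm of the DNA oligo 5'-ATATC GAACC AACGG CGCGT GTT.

C=6, G=6, A=6, T=5
AT pairs contribute 11, GC pairs contribute 12.
Tm = 4·12 + 2·11 = 48 + 22 = 70°C

70°C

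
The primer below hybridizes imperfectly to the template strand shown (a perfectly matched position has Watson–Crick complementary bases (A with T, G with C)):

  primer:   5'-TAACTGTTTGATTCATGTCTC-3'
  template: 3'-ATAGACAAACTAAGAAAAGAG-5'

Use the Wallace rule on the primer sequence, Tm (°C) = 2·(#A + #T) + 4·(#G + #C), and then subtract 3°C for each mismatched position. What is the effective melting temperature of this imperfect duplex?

47°C

Primer base counts: A=4, T=10, G=3, C=4 → A+T=14, G+C=7
Perfect-match Tm = 2(14) + 4(7) = 28 + 28 = 56°C
Mismatches (positions where the bases are not complementary): 3 (at positions 3, 15, 17)
Effective Tm = 56 − 3×3 = 56 − 9 = 47°C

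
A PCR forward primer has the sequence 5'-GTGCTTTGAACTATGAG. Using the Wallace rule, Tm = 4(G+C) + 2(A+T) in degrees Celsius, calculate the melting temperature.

48°C

A=4, C=2, G=5, T=6
So N_AT = 10 and N_GC = 7.
Tm = 2(10) + 4(7) = 20 + 28 = 48°C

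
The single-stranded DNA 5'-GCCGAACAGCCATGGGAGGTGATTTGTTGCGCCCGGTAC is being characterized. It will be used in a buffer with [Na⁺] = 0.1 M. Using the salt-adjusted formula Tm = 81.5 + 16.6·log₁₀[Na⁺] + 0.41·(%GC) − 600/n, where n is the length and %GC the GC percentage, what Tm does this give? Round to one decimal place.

Length n = 39. A=7, C=10, G=14, T=8
G+C = 24, so %GC = 24/39 × 100 = 61.538%
Salt term: 16.6 × (-1) = -16.6
GC term: 0.41 × 61.538 = 25.231; length term: −600/39 = −15.385
Tm = 81.5 + (-16.6) + 25.231 − 15.385 = 74.746 → 74.7°C

74.7°C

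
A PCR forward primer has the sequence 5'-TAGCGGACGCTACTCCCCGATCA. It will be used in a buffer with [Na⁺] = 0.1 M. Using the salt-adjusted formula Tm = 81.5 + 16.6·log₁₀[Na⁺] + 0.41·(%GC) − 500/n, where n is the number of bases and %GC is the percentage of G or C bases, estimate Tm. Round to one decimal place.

Length n = 23. T=4, G=5, A=5, C=9
G+C = 14, so %GC = 14/23 × 100 = 60.87%
Salt term: 16.6 × (-1) = -16.6
GC term: 0.41 × 60.87 = 24.957; length term: −500/23 = −21.739
Tm = 81.5 + (-16.6) + 24.957 − 21.739 = 68.118 → 68.1°C

68.1°C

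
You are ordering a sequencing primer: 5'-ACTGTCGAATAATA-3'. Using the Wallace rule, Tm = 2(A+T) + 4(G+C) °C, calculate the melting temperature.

T=4, G=2, C=2, A=6
A+T = 10, G+C = 4
Tm = 2×10 + 4×4 = 36°C

36°C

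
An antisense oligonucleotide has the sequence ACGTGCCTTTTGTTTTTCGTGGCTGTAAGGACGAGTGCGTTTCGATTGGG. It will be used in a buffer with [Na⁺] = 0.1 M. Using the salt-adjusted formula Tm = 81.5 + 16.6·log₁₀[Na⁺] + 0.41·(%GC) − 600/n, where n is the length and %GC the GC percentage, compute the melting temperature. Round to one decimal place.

Length n = 50. Base counts: A=6, C=8, G=17, T=19
G+C = 25, so %GC = 25/50 × 100 = 50%
Salt term: 16.6 × (-1) = -16.6
GC term: 0.41 × 50 = 20.5; length term: −600/50 = −12
Tm = 81.5 + (-16.6) + 20.5 − 12 = 73.4 → 73.4°C

73.4°C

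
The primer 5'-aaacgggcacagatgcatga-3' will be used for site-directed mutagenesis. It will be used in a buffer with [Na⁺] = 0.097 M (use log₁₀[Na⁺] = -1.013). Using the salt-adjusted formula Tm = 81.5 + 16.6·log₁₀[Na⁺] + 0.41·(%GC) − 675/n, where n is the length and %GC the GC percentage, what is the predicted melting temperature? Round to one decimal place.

51.4°C

Length n = 20. G=6, A=8, C=4, T=2
G+C = 10, so %GC = 10/20 × 100 = 50%
Salt term: 16.6 × (-1.013) = -16.816
GC term: 0.41 × 50 = 20.5; length term: −675/20 = −33.75
Tm = 81.5 + (-16.816) + 20.5 − 33.75 = 51.434 → 51.4°C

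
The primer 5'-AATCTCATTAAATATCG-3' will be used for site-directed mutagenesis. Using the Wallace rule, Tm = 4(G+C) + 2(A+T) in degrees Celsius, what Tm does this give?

Counting bases: G=1, C=3, T=6, A=7
AT pairs contribute 13, GC pairs contribute 4.
Tm = 4·4 + 2·13 = 16 + 26 = 42°C

42°C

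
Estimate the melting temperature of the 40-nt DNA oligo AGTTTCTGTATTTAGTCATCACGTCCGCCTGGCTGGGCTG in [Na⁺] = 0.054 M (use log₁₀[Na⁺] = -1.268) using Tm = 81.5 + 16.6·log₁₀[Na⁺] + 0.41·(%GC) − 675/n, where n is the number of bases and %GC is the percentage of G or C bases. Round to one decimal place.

Length n = 40. Base counts: T=14, C=10, G=11, A=5
G+C = 21, so %GC = 21/40 × 100 = 52.5%
Salt term: 16.6 × (-1.268) = -21.049
GC term: 0.41 × 52.5 = 21.525; length term: −675/40 = −16.875
Tm = 81.5 + (-21.049) + 21.525 − 16.875 = 65.101 → 65.1°C

65.1°C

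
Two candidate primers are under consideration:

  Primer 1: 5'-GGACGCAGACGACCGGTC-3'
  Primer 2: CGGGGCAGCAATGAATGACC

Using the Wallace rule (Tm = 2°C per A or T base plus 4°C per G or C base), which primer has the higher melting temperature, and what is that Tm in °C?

Primer 2, 64°C

Primer 1: A+T=5, G+C=13 → Tm = 2(5)+4(13) = 62°C
Primer 2: A+T=8, G+C=12 → Tm = 2(8)+4(12) = 64°C
62°C vs 64°C → primer 2 is higher.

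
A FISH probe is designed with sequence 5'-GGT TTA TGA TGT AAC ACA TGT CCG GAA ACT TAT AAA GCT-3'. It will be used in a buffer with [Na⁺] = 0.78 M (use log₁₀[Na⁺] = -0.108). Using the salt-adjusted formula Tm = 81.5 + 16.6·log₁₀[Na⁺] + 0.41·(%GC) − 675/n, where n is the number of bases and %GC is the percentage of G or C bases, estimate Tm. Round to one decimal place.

Length n = 39. Counting bases: G=8, C=6, A=13, T=12
G+C = 14, so %GC = 14/39 × 100 = 35.897%
Salt term: 16.6 × (-0.108) = -1.793
GC term: 0.41 × 35.897 = 14.718; length term: −675/39 = −17.308
Tm = 81.5 + (-1.793) + 14.718 − 17.308 = 77.117 → 77.1°C

77.1°C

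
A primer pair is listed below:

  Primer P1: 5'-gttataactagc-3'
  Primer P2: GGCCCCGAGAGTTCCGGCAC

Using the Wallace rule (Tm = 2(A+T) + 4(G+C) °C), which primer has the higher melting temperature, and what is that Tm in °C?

Primer P1: A+T=8, G+C=4 → Tm = 2(8)+4(4) = 32°C
Primer P2: A+T=5, G+C=15 → Tm = 2(5)+4(15) = 70°C
32°C vs 70°C → primer P2 is higher.

Primer P2, 70°C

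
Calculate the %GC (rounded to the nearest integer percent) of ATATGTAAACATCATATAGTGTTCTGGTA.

28%

Counting bases: G=5, C=3, A=10, T=11
G+C = 5 + 3 = 8 out of 29 bases
%GC = 8/29 × 100 = 27.59% ≈ 28%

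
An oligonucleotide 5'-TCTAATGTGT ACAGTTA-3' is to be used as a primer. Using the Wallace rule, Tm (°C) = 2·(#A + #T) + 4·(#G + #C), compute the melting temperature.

44°C

Scanning the sequence gives A=5, T=7, G=3, C=2.
A+T = 12, G+C = 5
Tm = 2×12 + 4×5 = 44°C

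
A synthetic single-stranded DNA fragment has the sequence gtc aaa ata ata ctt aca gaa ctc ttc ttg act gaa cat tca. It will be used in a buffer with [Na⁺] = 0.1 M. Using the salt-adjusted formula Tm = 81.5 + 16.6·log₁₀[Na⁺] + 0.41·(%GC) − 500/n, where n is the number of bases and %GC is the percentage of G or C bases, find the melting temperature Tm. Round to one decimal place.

65.7°C

Length n = 42. Counting bases: G=4, A=16, C=9, T=13
G+C = 13, so %GC = 13/42 × 100 = 30.952%
Salt term: 16.6 × (-1) = -16.6
GC term: 0.41 × 30.952 = 12.69; length term: −500/42 = −11.905
Tm = 81.5 + (-16.6) + 12.69 − 11.905 = 65.685 → 65.7°C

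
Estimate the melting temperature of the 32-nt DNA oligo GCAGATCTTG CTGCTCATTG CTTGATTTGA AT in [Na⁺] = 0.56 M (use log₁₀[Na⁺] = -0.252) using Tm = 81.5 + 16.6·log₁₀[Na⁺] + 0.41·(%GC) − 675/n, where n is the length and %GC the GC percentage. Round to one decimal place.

Length n = 32. Counting bases: G=7, T=13, C=6, A=6
G+C = 13, so %GC = 13/32 × 100 = 40.625%
Salt term: 16.6 × (-0.252) = -4.183
GC term: 0.41 × 40.625 = 16.656; length term: −675/32 = −21.094
Tm = 81.5 + (-4.183) + 16.656 − 21.094 = 72.879 → 72.9°C

72.9°C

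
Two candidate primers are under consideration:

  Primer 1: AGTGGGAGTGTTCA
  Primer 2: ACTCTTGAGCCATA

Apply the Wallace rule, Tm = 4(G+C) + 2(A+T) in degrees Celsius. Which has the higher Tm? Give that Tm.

Primer 1, 42°C

Primer 1: A+T=7, G+C=7 → Tm = 2(7)+4(7) = 42°C
Primer 2: A+T=8, G+C=6 → Tm = 2(8)+4(6) = 40°C
42°C vs 40°C → primer 1 is higher.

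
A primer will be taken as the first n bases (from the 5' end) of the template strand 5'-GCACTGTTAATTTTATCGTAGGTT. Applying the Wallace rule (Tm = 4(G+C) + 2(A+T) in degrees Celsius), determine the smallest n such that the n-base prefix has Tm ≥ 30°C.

n = 11

First 10 bases: GCACTGTTAA → Tm = 28°C (< 30°C)
First 11 bases: GCACTGTTAAT → Tm = 30°C (≥ 30°C)
Since every base adds ≥2°C, Tm only increases with n, so the threshold is first crossed at n = 11.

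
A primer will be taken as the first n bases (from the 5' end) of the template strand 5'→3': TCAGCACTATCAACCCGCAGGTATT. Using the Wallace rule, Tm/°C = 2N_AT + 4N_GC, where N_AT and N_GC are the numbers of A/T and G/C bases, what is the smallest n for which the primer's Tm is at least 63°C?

First 20 bases: TCAGCACTATCAACCCGCAG → Tm = 62°C (< 63°C)
First 21 bases: TCAGCACTATCAACCCGCAGG → Tm = 66°C (≥ 63°C)
Since every base adds ≥2°C, Tm only increases with n, so the threshold is first crossed at n = 21.

n = 21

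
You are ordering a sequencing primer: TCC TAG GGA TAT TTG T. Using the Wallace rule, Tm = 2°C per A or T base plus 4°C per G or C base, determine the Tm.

T=7, C=2, G=4, A=3
A+T = 10, G+C = 6
Tm = 4·6 + 2·10 = 24 + 20 = 44°C

44°C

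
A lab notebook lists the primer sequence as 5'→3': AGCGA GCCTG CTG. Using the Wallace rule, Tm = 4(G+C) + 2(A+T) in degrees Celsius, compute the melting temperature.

Scanning the sequence gives T=2, C=4, G=5, A=2.
So N_AT = 4 and N_GC = 9.
Tm = 2×4 + 4×9 = 44°C

44°C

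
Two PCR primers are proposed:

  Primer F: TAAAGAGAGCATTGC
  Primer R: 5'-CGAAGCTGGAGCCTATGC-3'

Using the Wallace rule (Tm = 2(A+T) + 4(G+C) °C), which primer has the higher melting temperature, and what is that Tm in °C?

Primer F: A+T=9, G+C=6 → Tm = 2(9)+4(6) = 42°C
Primer R: A+T=7, G+C=11 → Tm = 2(7)+4(11) = 58°C
42°C vs 58°C → primer R is higher.

Primer R, 58°C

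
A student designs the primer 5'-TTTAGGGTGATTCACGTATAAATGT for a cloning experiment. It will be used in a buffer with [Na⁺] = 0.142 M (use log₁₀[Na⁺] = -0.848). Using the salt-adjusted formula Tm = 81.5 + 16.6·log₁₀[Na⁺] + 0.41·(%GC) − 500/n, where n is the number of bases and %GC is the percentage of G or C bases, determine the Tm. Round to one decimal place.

Length n = 25. Base counts: T=10, A=7, G=6, C=2
G+C = 8, so %GC = 8/25 × 100 = 32%
Salt term: 16.6 × (-0.848) = -14.077
GC term: 0.41 × 32 = 13.12; length term: −500/25 = −20
Tm = 81.5 + (-14.077) + 13.12 − 20 = 60.543 → 60.5°C

60.5°C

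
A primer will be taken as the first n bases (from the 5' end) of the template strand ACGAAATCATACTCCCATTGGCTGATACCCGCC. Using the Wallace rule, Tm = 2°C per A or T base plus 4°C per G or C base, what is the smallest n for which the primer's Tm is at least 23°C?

First 8 bases: ACGAAATC → Tm = 22°C (< 23°C)
First 9 bases: ACGAAATCA → Tm = 24°C (≥ 23°C)
Each additional base adds 2°C (A/T) or 4°C (G/C), so Tm is non-decreasing in n; n = 9 is the first length to reach 23°C.

n = 9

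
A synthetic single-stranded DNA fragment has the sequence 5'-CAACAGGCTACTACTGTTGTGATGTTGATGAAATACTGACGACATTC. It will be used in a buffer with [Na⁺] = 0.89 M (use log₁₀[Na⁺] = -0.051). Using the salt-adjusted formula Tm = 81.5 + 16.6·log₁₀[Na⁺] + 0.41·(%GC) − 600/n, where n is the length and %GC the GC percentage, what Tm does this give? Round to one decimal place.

Length n = 47. Scanning the sequence gives G=10, A=14, C=9, T=14.
G+C = 19, so %GC = 19/47 × 100 = 40.426%
Salt term: 16.6 × (-0.051) = -0.847
GC term: 0.41 × 40.426 = 16.575; length term: −600/47 = −12.766
Tm = 81.5 + (-0.847) + 16.575 − 12.766 = 84.462 → 84.5°C

84.5°C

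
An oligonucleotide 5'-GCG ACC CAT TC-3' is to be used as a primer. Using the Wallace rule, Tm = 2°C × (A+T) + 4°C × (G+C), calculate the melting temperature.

36°C

Counting bases: C=5, G=2, T=2, A=2
AT pairs contribute 4, GC pairs contribute 7.
Tm = 2(4) + 4(7) = 8 + 28 = 36°C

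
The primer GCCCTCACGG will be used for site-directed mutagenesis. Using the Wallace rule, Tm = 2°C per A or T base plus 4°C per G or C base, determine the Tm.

36°C

Scanning the sequence gives G=3, A=1, C=5, T=1.
AT pairs contribute 2, GC pairs contribute 8.
Tm = 2(2) + 4(8) = 4 + 32 = 36°C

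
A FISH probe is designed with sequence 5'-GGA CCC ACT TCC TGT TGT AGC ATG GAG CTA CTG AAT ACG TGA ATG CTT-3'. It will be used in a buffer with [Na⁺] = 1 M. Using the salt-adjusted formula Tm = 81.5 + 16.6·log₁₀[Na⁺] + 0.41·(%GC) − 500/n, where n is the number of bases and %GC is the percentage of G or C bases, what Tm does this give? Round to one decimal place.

90.7°C

Length n = 48. Base counts: T=14, A=11, C=11, G=12
G+C = 23, so %GC = 23/48 × 100 = 47.917%
Salt term: 16.6 × (0) = 0
GC term: 0.41 × 47.917 = 19.646; length term: −500/48 = −10.417
Tm = 81.5 + (0) + 19.646 − 10.417 = 90.729 → 90.7°C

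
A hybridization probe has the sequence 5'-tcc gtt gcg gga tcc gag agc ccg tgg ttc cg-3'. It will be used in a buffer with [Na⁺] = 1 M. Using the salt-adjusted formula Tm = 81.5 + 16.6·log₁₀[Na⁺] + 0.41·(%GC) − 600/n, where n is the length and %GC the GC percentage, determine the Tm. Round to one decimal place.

Length n = 32. Scanning the sequence gives T=7, A=3, G=12, C=10.
G+C = 22, so %GC = 22/32 × 100 = 68.75%
Salt term: 16.6 × (0) = 0
GC term: 0.41 × 68.75 = 28.188; length term: −600/32 = −18.75
Tm = 81.5 + (0) + 28.188 − 18.75 = 90.938 → 90.9°C

90.9°C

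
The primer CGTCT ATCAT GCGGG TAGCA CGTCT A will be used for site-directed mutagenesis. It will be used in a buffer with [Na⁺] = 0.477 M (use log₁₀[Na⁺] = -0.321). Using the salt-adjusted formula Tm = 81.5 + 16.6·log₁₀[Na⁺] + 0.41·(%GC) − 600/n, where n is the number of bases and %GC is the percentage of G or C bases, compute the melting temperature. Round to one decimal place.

Length n = 26. Counting bases: A=5, T=7, G=7, C=7
G+C = 14, so %GC = 14/26 × 100 = 53.846%
Salt term: 16.6 × (-0.321) = -5.329
GC term: 0.41 × 53.846 = 22.077; length term: −600/26 = −23.077
Tm = 81.5 + (-5.329) + 22.077 − 23.077 = 75.171 → 75.2°C

75.2°C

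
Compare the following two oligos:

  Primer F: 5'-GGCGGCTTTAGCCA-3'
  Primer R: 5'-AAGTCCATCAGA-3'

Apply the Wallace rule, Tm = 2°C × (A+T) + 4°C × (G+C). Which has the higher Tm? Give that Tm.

Primer F: A+T=5, G+C=9 → Tm = 2(5)+4(9) = 46°C
Primer R: A+T=7, G+C=5 → Tm = 2(7)+4(5) = 34°C
46°C vs 34°C → primer F is higher.

Primer F, 46°C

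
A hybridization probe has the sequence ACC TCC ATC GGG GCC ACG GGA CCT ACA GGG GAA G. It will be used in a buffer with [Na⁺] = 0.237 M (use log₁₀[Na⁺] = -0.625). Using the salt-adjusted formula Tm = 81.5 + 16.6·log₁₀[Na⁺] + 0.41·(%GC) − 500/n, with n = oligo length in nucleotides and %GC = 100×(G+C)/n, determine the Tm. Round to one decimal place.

84.2°C

Length n = 34. Scanning the sequence gives G=12, C=11, T=3, A=8.
G+C = 23, so %GC = 23/34 × 100 = 67.647%
Salt term: 16.6 × (-0.625) = -10.375
GC term: 0.41 × 67.647 = 27.735; length term: −500/34 = −14.706
Tm = 81.5 + (-10.375) + 27.735 − 14.706 = 84.154 → 84.2°C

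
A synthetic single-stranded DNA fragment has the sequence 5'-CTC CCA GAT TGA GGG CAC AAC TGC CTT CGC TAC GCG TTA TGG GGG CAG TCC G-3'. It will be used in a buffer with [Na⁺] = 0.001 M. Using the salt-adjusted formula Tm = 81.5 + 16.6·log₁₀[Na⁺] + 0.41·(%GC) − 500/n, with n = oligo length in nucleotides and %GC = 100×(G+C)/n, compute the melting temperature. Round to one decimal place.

Length n = 52. Counting bases: A=9, C=16, T=11, G=16
G+C = 32, so %GC = 32/52 × 100 = 61.538%
Salt term: 16.6 × (-3) = -49.8
GC term: 0.41 × 61.538 = 25.231; length term: −500/52 = −9.615
Tm = 81.5 + (-49.8) + 25.231 − 9.615 = 47.316 → 47.3°C

47.3°C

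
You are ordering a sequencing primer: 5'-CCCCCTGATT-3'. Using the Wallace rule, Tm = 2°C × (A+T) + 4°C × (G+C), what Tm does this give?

32°C

Counting bases: A=1, T=3, G=1, C=5
AT pairs contribute 4, GC pairs contribute 6.
Tm = 4·6 + 2·4 = 24 + 8 = 32°C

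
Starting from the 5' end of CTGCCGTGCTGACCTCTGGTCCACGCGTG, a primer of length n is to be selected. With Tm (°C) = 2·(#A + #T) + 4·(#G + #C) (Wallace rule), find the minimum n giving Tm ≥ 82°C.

n = 25

First 24 bases: CTGCCGTGCTGACCTCTGGTCCAC → Tm = 80°C (< 82°C)
First 25 bases: CTGCCGTGCTGACCTCTGGTCCACG → Tm = 84°C (≥ 82°C)
Each additional base adds 2°C (A/T) or 4°C (G/C), so Tm is non-decreasing in n; n = 25 is the first length to reach 82°C.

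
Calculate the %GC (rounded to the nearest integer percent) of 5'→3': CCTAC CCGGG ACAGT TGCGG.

Base counts: T=3, C=7, G=7, A=3
G+C = 7 + 7 = 14 out of 20 bases
%GC = 14/20 × 100 = 70% ≈ 70%

70%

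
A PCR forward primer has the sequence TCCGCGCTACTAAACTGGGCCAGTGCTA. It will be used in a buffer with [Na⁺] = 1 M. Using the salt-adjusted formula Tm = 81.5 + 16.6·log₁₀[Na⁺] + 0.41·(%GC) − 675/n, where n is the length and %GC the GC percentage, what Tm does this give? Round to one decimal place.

80.8°C

Length n = 28. Scanning the sequence gives C=9, G=7, T=6, A=6.
G+C = 16, so %GC = 16/28 × 100 = 57.143%
Salt term: 16.6 × (0) = 0
GC term: 0.41 × 57.143 = 23.429; length term: −675/28 = −24.107
Tm = 81.5 + (0) + 23.429 − 24.107 = 80.822 → 80.8°C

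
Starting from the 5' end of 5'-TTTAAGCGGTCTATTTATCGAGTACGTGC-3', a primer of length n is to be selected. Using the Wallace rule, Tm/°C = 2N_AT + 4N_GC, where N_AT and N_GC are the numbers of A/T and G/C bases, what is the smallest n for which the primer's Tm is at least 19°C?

n = 8

First 7 bases: TTTAAGC → Tm = 18°C (< 19°C)
First 8 bases: TTTAAGCG → Tm = 22°C (≥ 19°C)
Since every base adds ≥2°C, Tm only increases with n, so the threshold is first crossed at n = 8.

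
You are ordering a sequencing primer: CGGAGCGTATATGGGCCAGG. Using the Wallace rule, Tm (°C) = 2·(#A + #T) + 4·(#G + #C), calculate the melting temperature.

A=4, C=4, T=3, G=9
A+T = 7, G+C = 13
Tm = 2×7 + 4×13 = 66°C

66°C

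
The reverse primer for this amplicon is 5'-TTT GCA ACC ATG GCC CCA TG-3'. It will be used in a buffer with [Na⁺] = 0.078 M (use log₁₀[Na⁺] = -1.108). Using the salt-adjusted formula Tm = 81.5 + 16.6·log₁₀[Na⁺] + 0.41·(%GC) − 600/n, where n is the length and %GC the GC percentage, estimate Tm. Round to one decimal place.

Length n = 20. Scanning the sequence gives T=5, C=7, A=4, G=4.
G+C = 11, so %GC = 11/20 × 100 = 55%
Salt term: 16.6 × (-1.108) = -18.393
GC term: 0.41 × 55 = 22.55; length term: −600/20 = −30
Tm = 81.5 + (-18.393) + 22.55 − 30 = 55.657 → 55.7°C

55.7°C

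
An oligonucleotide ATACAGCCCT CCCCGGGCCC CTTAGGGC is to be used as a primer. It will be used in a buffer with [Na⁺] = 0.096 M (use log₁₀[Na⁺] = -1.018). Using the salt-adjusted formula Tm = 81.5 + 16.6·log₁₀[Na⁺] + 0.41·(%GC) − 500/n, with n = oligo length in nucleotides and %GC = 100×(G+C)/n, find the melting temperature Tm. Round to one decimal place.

76.0°C

Length n = 28. Scanning the sequence gives C=13, G=7, T=4, A=4.
G+C = 20, so %GC = 20/28 × 100 = 71.429%
Salt term: 16.6 × (-1.018) = -16.899
GC term: 0.41 × 71.429 = 29.286; length term: −500/28 = −17.857
Tm = 81.5 + (-16.899) + 29.286 − 17.857 = 76.03 → 76.0°C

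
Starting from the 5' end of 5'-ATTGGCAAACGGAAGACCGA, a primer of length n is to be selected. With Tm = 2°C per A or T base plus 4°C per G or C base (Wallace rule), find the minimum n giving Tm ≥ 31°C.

n = 11

First 10 bases: ATTGGCAAAC → Tm = 28°C (< 31°C)
First 11 bases: ATTGGCAAACG → Tm = 32°C (≥ 31°C)
Since every base adds ≥2°C, Tm only increases with n, so the threshold is first crossed at n = 11.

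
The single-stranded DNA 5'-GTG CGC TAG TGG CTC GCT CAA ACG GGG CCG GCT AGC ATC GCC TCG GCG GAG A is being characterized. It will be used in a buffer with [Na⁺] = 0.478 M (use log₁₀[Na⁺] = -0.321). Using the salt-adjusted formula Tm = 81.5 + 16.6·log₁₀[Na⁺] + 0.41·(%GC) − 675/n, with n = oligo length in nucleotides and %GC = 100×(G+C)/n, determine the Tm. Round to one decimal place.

Length n = 52. Counting bases: A=8, C=16, T=8, G=20
G+C = 36, so %GC = 36/52 × 100 = 69.231%
Salt term: 16.6 × (-0.321) = -5.329
GC term: 0.41 × 69.231 = 28.385; length term: −675/52 = −12.981
Tm = 81.5 + (-5.329) + 28.385 − 12.981 = 91.575 → 91.6°C

91.6°C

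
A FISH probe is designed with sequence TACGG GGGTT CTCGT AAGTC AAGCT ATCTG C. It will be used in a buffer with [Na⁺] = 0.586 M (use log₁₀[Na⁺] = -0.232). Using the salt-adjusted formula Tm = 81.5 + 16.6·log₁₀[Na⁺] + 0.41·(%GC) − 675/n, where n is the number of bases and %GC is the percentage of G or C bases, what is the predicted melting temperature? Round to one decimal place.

77.0°C

Length n = 31. G=9, C=7, A=6, T=9
G+C = 16, so %GC = 16/31 × 100 = 51.613%
Salt term: 16.6 × (-0.232) = -3.851
GC term: 0.41 × 51.613 = 21.161; length term: −675/31 = −21.774
Tm = 81.5 + (-3.851) + 21.161 − 21.774 = 77.036 → 77.0°C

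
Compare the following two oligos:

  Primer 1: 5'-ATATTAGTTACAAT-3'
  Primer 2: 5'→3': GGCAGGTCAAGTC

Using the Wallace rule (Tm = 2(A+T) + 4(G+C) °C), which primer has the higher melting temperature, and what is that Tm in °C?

Primer 1: A+T=12, G+C=2 → Tm = 2(12)+4(2) = 32°C
Primer 2: A+T=5, G+C=8 → Tm = 2(5)+4(8) = 42°C
32°C vs 42°C → primer 2 is higher.

Primer 2, 42°C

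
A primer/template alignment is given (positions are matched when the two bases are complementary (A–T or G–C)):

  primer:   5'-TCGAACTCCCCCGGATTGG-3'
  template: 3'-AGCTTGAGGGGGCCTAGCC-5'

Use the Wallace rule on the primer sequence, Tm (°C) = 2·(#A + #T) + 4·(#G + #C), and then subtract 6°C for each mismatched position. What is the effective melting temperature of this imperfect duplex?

Primer base counts: A=3, T=4, G=5, C=7 → A+T=7, G+C=12
Perfect-match Tm = 2(7) + 4(12) = 14 + 48 = 62°C
Mismatches (positions where the bases are not complementary): 1 (at position 17)
Effective Tm = 62 − 1×6 = 62 − 6 = 56°C

56°C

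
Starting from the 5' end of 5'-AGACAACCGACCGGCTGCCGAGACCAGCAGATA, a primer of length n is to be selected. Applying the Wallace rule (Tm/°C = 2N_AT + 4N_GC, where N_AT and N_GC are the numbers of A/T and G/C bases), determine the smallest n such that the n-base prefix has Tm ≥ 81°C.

First 24 bases: AGACAACCGACCGGCTGCCGAGAC → Tm = 80°C (< 81°C)
First 25 bases: AGACAACCGACCGGCTGCCGAGACC → Tm = 84°C (≥ 81°C)
Each additional base adds 2°C (A/T) or 4°C (G/C), so Tm is non-decreasing in n; n = 25 is the first length to reach 81°C.

n = 25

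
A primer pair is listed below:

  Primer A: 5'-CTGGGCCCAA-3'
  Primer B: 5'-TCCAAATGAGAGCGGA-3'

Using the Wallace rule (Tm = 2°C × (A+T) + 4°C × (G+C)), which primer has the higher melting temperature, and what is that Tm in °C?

Primer A: A+T=3, G+C=7 → Tm = 2(3)+4(7) = 34°C
Primer B: A+T=8, G+C=8 → Tm = 2(8)+4(8) = 48°C
34°C vs 48°C → primer B is higher.

Primer B, 48°C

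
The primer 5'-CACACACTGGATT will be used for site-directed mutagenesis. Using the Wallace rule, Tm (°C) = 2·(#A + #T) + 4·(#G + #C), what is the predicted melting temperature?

Counting bases: C=4, G=2, A=4, T=3
So N_AT = 7 and N_GC = 6.
Tm = 2×7 + 4×6 = 38°C

38°C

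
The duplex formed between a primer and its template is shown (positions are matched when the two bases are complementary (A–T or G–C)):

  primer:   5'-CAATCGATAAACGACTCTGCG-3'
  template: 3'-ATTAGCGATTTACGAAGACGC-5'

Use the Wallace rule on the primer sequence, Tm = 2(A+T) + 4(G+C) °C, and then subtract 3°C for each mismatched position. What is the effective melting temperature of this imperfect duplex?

47°C

Primer base counts: A=7, T=4, G=4, C=6 → A+T=11, G+C=10
Perfect-match Tm = 2(11) + 4(10) = 22 + 40 = 62°C
Mismatches (positions where the bases are not complementary): 5 (at positions 1, 7, 12, 14, 15)
Effective Tm = 62 − 5×3 = 62 − 15 = 47°C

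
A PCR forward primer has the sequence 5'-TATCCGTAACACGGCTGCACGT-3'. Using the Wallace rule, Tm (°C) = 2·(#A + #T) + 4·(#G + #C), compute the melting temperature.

68°C

Base counts: C=7, A=5, T=5, G=5
AT pairs contribute 10, GC pairs contribute 12.
Tm = 4·12 + 2·10 = 48 + 20 = 68°C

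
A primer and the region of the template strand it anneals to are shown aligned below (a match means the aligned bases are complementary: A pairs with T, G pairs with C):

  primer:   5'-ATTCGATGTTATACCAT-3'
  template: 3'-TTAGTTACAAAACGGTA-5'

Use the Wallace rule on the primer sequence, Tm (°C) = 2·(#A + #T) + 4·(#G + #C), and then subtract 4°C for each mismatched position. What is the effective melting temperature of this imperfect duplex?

Primer base counts: A=5, T=7, G=2, C=3 → A+T=12, G+C=5
Perfect-match Tm = 2(12) + 4(5) = 24 + 20 = 44°C
Mismatches (positions where the bases are not complementary): 4 (at positions 2, 5, 11, 13)
Effective Tm = 44 − 4×4 = 44 − 16 = 28°C

28°C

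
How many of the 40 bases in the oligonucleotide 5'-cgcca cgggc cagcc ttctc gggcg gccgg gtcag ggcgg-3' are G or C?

33

Scanning the sequence gives T=4, A=3, G=18, C=15.
Total G or C: 18 + 15 = 33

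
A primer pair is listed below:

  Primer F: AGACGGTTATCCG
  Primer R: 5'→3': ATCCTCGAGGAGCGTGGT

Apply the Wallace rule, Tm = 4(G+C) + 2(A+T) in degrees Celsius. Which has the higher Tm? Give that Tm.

Primer R, 58°C

Primer F: A+T=6, G+C=7 → Tm = 2(6)+4(7) = 40°C
Primer R: A+T=7, G+C=11 → Tm = 2(7)+4(11) = 58°C
40°C vs 58°C → primer R is higher.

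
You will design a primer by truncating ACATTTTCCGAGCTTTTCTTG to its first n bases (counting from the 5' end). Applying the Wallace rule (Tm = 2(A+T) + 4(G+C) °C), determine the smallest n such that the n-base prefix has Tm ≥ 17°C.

n = 8

First 7 bases: ACATTTT → Tm = 16°C (< 17°C)
First 8 bases: ACATTTTC → Tm = 20°C (≥ 17°C)
Since every base adds ≥2°C, Tm only increases with n, so the threshold is first crossed at n = 8.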